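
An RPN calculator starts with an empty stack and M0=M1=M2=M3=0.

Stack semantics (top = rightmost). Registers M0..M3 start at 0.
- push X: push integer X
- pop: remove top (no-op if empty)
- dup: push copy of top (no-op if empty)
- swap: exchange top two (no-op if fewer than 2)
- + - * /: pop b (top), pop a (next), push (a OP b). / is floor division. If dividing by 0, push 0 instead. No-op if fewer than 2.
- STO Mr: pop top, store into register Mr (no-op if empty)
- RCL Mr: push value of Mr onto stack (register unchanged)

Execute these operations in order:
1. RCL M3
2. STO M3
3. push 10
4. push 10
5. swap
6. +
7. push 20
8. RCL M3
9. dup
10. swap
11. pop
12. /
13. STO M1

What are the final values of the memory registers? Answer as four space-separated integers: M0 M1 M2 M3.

Answer: 0 0 0 0

Derivation:
After op 1 (RCL M3): stack=[0] mem=[0,0,0,0]
After op 2 (STO M3): stack=[empty] mem=[0,0,0,0]
After op 3 (push 10): stack=[10] mem=[0,0,0,0]
After op 4 (push 10): stack=[10,10] mem=[0,0,0,0]
After op 5 (swap): stack=[10,10] mem=[0,0,0,0]
After op 6 (+): stack=[20] mem=[0,0,0,0]
After op 7 (push 20): stack=[20,20] mem=[0,0,0,0]
After op 8 (RCL M3): stack=[20,20,0] mem=[0,0,0,0]
After op 9 (dup): stack=[20,20,0,0] mem=[0,0,0,0]
After op 10 (swap): stack=[20,20,0,0] mem=[0,0,0,0]
After op 11 (pop): stack=[20,20,0] mem=[0,0,0,0]
After op 12 (/): stack=[20,0] mem=[0,0,0,0]
After op 13 (STO M1): stack=[20] mem=[0,0,0,0]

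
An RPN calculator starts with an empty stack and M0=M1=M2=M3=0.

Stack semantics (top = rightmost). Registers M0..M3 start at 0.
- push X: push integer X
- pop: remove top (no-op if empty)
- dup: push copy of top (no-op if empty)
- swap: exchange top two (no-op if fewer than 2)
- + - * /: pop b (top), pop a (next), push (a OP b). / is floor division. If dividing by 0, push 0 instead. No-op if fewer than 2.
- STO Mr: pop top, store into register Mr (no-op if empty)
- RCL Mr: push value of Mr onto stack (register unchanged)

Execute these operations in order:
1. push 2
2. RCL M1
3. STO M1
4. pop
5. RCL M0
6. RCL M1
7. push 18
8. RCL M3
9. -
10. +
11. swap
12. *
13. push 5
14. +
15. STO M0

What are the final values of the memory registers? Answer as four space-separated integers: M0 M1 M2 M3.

After op 1 (push 2): stack=[2] mem=[0,0,0,0]
After op 2 (RCL M1): stack=[2,0] mem=[0,0,0,0]
After op 3 (STO M1): stack=[2] mem=[0,0,0,0]
After op 4 (pop): stack=[empty] mem=[0,0,0,0]
After op 5 (RCL M0): stack=[0] mem=[0,0,0,0]
After op 6 (RCL M1): stack=[0,0] mem=[0,0,0,0]
After op 7 (push 18): stack=[0,0,18] mem=[0,0,0,0]
After op 8 (RCL M3): stack=[0,0,18,0] mem=[0,0,0,0]
After op 9 (-): stack=[0,0,18] mem=[0,0,0,0]
After op 10 (+): stack=[0,18] mem=[0,0,0,0]
After op 11 (swap): stack=[18,0] mem=[0,0,0,0]
After op 12 (*): stack=[0] mem=[0,0,0,0]
After op 13 (push 5): stack=[0,5] mem=[0,0,0,0]
After op 14 (+): stack=[5] mem=[0,0,0,0]
After op 15 (STO M0): stack=[empty] mem=[5,0,0,0]

Answer: 5 0 0 0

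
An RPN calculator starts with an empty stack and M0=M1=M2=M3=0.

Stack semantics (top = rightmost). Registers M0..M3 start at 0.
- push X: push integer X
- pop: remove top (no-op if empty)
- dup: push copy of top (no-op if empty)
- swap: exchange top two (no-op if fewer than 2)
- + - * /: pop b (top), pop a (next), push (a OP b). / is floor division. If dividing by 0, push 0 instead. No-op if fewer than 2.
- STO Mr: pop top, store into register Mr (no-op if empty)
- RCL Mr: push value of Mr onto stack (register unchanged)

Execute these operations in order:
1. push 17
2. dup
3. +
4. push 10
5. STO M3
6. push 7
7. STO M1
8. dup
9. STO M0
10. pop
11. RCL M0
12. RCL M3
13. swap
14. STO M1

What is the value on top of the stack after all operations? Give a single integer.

After op 1 (push 17): stack=[17] mem=[0,0,0,0]
After op 2 (dup): stack=[17,17] mem=[0,0,0,0]
After op 3 (+): stack=[34] mem=[0,0,0,0]
After op 4 (push 10): stack=[34,10] mem=[0,0,0,0]
After op 5 (STO M3): stack=[34] mem=[0,0,0,10]
After op 6 (push 7): stack=[34,7] mem=[0,0,0,10]
After op 7 (STO M1): stack=[34] mem=[0,7,0,10]
After op 8 (dup): stack=[34,34] mem=[0,7,0,10]
After op 9 (STO M0): stack=[34] mem=[34,7,0,10]
After op 10 (pop): stack=[empty] mem=[34,7,0,10]
After op 11 (RCL M0): stack=[34] mem=[34,7,0,10]
After op 12 (RCL M3): stack=[34,10] mem=[34,7,0,10]
After op 13 (swap): stack=[10,34] mem=[34,7,0,10]
After op 14 (STO M1): stack=[10] mem=[34,34,0,10]

Answer: 10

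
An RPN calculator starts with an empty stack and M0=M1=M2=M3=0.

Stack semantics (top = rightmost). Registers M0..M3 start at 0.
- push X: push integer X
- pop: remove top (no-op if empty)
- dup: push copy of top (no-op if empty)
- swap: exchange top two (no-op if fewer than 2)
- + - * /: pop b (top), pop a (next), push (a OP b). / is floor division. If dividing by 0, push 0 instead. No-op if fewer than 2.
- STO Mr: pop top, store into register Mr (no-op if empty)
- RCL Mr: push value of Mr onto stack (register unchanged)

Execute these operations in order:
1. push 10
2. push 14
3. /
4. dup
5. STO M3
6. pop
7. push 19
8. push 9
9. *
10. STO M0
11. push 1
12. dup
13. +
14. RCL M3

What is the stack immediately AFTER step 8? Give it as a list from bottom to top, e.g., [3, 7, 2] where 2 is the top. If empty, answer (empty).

After op 1 (push 10): stack=[10] mem=[0,0,0,0]
After op 2 (push 14): stack=[10,14] mem=[0,0,0,0]
After op 3 (/): stack=[0] mem=[0,0,0,0]
After op 4 (dup): stack=[0,0] mem=[0,0,0,0]
After op 5 (STO M3): stack=[0] mem=[0,0,0,0]
After op 6 (pop): stack=[empty] mem=[0,0,0,0]
After op 7 (push 19): stack=[19] mem=[0,0,0,0]
After op 8 (push 9): stack=[19,9] mem=[0,0,0,0]

[19, 9]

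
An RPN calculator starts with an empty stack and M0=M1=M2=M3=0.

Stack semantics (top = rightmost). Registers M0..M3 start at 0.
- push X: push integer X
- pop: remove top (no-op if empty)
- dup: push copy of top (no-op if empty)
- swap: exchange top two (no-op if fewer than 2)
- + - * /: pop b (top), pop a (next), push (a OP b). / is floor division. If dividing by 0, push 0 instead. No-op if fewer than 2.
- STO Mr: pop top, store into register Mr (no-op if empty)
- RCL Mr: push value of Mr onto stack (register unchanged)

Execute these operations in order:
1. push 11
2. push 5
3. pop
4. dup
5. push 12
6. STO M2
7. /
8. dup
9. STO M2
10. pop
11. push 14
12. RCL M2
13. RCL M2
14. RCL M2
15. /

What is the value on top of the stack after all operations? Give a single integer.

After op 1 (push 11): stack=[11] mem=[0,0,0,0]
After op 2 (push 5): stack=[11,5] mem=[0,0,0,0]
After op 3 (pop): stack=[11] mem=[0,0,0,0]
After op 4 (dup): stack=[11,11] mem=[0,0,0,0]
After op 5 (push 12): stack=[11,11,12] mem=[0,0,0,0]
After op 6 (STO M2): stack=[11,11] mem=[0,0,12,0]
After op 7 (/): stack=[1] mem=[0,0,12,0]
After op 8 (dup): stack=[1,1] mem=[0,0,12,0]
After op 9 (STO M2): stack=[1] mem=[0,0,1,0]
After op 10 (pop): stack=[empty] mem=[0,0,1,0]
After op 11 (push 14): stack=[14] mem=[0,0,1,0]
After op 12 (RCL M2): stack=[14,1] mem=[0,0,1,0]
After op 13 (RCL M2): stack=[14,1,1] mem=[0,0,1,0]
After op 14 (RCL M2): stack=[14,1,1,1] mem=[0,0,1,0]
After op 15 (/): stack=[14,1,1] mem=[0,0,1,0]

Answer: 1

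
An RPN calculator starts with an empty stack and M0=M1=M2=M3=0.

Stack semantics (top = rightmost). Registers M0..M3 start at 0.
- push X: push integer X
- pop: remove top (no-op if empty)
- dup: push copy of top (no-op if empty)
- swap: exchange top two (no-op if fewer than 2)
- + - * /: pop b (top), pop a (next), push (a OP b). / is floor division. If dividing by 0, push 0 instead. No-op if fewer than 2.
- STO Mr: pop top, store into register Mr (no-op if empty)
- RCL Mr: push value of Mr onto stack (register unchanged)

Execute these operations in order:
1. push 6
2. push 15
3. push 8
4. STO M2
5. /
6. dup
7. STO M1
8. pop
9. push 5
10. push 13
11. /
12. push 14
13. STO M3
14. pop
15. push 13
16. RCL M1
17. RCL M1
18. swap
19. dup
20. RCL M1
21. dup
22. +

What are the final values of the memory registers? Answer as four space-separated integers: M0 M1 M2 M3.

Answer: 0 0 8 14

Derivation:
After op 1 (push 6): stack=[6] mem=[0,0,0,0]
After op 2 (push 15): stack=[6,15] mem=[0,0,0,0]
After op 3 (push 8): stack=[6,15,8] mem=[0,0,0,0]
After op 4 (STO M2): stack=[6,15] mem=[0,0,8,0]
After op 5 (/): stack=[0] mem=[0,0,8,0]
After op 6 (dup): stack=[0,0] mem=[0,0,8,0]
After op 7 (STO M1): stack=[0] mem=[0,0,8,0]
After op 8 (pop): stack=[empty] mem=[0,0,8,0]
After op 9 (push 5): stack=[5] mem=[0,0,8,0]
After op 10 (push 13): stack=[5,13] mem=[0,0,8,0]
After op 11 (/): stack=[0] mem=[0,0,8,0]
After op 12 (push 14): stack=[0,14] mem=[0,0,8,0]
After op 13 (STO M3): stack=[0] mem=[0,0,8,14]
After op 14 (pop): stack=[empty] mem=[0,0,8,14]
After op 15 (push 13): stack=[13] mem=[0,0,8,14]
After op 16 (RCL M1): stack=[13,0] mem=[0,0,8,14]
After op 17 (RCL M1): stack=[13,0,0] mem=[0,0,8,14]
After op 18 (swap): stack=[13,0,0] mem=[0,0,8,14]
After op 19 (dup): stack=[13,0,0,0] mem=[0,0,8,14]
After op 20 (RCL M1): stack=[13,0,0,0,0] mem=[0,0,8,14]
After op 21 (dup): stack=[13,0,0,0,0,0] mem=[0,0,8,14]
After op 22 (+): stack=[13,0,0,0,0] mem=[0,0,8,14]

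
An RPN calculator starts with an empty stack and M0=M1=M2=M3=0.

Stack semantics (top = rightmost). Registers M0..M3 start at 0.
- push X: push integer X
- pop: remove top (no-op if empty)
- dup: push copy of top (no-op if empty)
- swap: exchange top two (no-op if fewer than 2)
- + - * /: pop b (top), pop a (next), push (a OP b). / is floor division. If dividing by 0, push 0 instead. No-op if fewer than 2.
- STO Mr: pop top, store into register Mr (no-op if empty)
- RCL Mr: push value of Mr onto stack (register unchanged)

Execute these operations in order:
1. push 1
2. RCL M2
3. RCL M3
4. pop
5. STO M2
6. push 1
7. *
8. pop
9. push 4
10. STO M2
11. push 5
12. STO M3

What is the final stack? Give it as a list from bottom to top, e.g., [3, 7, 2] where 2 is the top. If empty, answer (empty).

After op 1 (push 1): stack=[1] mem=[0,0,0,0]
After op 2 (RCL M2): stack=[1,0] mem=[0,0,0,0]
After op 3 (RCL M3): stack=[1,0,0] mem=[0,0,0,0]
After op 4 (pop): stack=[1,0] mem=[0,0,0,0]
After op 5 (STO M2): stack=[1] mem=[0,0,0,0]
After op 6 (push 1): stack=[1,1] mem=[0,0,0,0]
After op 7 (*): stack=[1] mem=[0,0,0,0]
After op 8 (pop): stack=[empty] mem=[0,0,0,0]
After op 9 (push 4): stack=[4] mem=[0,0,0,0]
After op 10 (STO M2): stack=[empty] mem=[0,0,4,0]
After op 11 (push 5): stack=[5] mem=[0,0,4,0]
After op 12 (STO M3): stack=[empty] mem=[0,0,4,5]

Answer: (empty)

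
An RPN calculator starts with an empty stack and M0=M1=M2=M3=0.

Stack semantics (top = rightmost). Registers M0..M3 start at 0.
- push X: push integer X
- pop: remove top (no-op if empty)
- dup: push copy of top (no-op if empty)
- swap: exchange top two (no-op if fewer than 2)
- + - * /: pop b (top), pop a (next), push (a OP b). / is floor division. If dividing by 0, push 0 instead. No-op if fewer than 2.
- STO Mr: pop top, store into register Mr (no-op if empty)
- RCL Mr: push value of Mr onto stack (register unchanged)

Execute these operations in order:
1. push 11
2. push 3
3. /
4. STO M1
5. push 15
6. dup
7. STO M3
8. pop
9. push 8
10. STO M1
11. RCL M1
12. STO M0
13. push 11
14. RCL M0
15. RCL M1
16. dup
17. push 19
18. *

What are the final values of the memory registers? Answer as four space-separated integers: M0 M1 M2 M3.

Answer: 8 8 0 15

Derivation:
After op 1 (push 11): stack=[11] mem=[0,0,0,0]
After op 2 (push 3): stack=[11,3] mem=[0,0,0,0]
After op 3 (/): stack=[3] mem=[0,0,0,0]
After op 4 (STO M1): stack=[empty] mem=[0,3,0,0]
After op 5 (push 15): stack=[15] mem=[0,3,0,0]
After op 6 (dup): stack=[15,15] mem=[0,3,0,0]
After op 7 (STO M3): stack=[15] mem=[0,3,0,15]
After op 8 (pop): stack=[empty] mem=[0,3,0,15]
After op 9 (push 8): stack=[8] mem=[0,3,0,15]
After op 10 (STO M1): stack=[empty] mem=[0,8,0,15]
After op 11 (RCL M1): stack=[8] mem=[0,8,0,15]
After op 12 (STO M0): stack=[empty] mem=[8,8,0,15]
After op 13 (push 11): stack=[11] mem=[8,8,0,15]
After op 14 (RCL M0): stack=[11,8] mem=[8,8,0,15]
After op 15 (RCL M1): stack=[11,8,8] mem=[8,8,0,15]
After op 16 (dup): stack=[11,8,8,8] mem=[8,8,0,15]
After op 17 (push 19): stack=[11,8,8,8,19] mem=[8,8,0,15]
After op 18 (*): stack=[11,8,8,152] mem=[8,8,0,15]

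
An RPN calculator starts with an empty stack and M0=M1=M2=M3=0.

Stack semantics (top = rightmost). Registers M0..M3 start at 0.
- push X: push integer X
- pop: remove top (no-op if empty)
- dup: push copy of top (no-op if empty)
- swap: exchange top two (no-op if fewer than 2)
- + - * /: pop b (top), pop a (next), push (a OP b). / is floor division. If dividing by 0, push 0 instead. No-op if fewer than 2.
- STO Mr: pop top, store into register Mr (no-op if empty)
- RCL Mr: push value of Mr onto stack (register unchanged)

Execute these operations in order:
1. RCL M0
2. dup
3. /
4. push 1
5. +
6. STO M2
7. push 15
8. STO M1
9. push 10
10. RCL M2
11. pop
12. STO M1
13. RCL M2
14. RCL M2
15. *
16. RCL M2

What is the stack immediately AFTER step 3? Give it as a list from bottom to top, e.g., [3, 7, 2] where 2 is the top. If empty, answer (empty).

After op 1 (RCL M0): stack=[0] mem=[0,0,0,0]
After op 2 (dup): stack=[0,0] mem=[0,0,0,0]
After op 3 (/): stack=[0] mem=[0,0,0,0]

[0]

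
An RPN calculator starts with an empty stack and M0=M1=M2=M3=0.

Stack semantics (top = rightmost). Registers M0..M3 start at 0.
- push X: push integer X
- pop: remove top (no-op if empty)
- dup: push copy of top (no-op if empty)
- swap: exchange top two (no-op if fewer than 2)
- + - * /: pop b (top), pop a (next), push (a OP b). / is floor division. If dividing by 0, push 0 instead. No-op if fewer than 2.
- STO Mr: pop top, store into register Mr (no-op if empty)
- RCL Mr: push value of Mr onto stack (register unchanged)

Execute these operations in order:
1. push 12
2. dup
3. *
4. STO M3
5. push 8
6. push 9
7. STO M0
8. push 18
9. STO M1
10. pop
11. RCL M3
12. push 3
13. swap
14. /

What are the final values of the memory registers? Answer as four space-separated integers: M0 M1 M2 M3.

Answer: 9 18 0 144

Derivation:
After op 1 (push 12): stack=[12] mem=[0,0,0,0]
After op 2 (dup): stack=[12,12] mem=[0,0,0,0]
After op 3 (*): stack=[144] mem=[0,0,0,0]
After op 4 (STO M3): stack=[empty] mem=[0,0,0,144]
After op 5 (push 8): stack=[8] mem=[0,0,0,144]
After op 6 (push 9): stack=[8,9] mem=[0,0,0,144]
After op 7 (STO M0): stack=[8] mem=[9,0,0,144]
After op 8 (push 18): stack=[8,18] mem=[9,0,0,144]
After op 9 (STO M1): stack=[8] mem=[9,18,0,144]
After op 10 (pop): stack=[empty] mem=[9,18,0,144]
After op 11 (RCL M3): stack=[144] mem=[9,18,0,144]
After op 12 (push 3): stack=[144,3] mem=[9,18,0,144]
After op 13 (swap): stack=[3,144] mem=[9,18,0,144]
After op 14 (/): stack=[0] mem=[9,18,0,144]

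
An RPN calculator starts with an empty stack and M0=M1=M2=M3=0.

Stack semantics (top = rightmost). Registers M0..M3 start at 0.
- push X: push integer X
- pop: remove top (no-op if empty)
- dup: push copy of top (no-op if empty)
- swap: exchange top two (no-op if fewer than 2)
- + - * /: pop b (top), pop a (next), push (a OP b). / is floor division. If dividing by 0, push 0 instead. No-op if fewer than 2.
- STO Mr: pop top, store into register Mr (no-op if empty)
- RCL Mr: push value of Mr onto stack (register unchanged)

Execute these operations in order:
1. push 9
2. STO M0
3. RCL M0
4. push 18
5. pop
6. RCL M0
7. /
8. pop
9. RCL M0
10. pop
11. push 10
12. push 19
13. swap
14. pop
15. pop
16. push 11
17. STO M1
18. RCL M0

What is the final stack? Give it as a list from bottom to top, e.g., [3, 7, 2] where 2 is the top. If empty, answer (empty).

Answer: [9]

Derivation:
After op 1 (push 9): stack=[9] mem=[0,0,0,0]
After op 2 (STO M0): stack=[empty] mem=[9,0,0,0]
After op 3 (RCL M0): stack=[9] mem=[9,0,0,0]
After op 4 (push 18): stack=[9,18] mem=[9,0,0,0]
After op 5 (pop): stack=[9] mem=[9,0,0,0]
After op 6 (RCL M0): stack=[9,9] mem=[9,0,0,0]
After op 7 (/): stack=[1] mem=[9,0,0,0]
After op 8 (pop): stack=[empty] mem=[9,0,0,0]
After op 9 (RCL M0): stack=[9] mem=[9,0,0,0]
After op 10 (pop): stack=[empty] mem=[9,0,0,0]
After op 11 (push 10): stack=[10] mem=[9,0,0,0]
After op 12 (push 19): stack=[10,19] mem=[9,0,0,0]
After op 13 (swap): stack=[19,10] mem=[9,0,0,0]
After op 14 (pop): stack=[19] mem=[9,0,0,0]
After op 15 (pop): stack=[empty] mem=[9,0,0,0]
After op 16 (push 11): stack=[11] mem=[9,0,0,0]
After op 17 (STO M1): stack=[empty] mem=[9,11,0,0]
After op 18 (RCL M0): stack=[9] mem=[9,11,0,0]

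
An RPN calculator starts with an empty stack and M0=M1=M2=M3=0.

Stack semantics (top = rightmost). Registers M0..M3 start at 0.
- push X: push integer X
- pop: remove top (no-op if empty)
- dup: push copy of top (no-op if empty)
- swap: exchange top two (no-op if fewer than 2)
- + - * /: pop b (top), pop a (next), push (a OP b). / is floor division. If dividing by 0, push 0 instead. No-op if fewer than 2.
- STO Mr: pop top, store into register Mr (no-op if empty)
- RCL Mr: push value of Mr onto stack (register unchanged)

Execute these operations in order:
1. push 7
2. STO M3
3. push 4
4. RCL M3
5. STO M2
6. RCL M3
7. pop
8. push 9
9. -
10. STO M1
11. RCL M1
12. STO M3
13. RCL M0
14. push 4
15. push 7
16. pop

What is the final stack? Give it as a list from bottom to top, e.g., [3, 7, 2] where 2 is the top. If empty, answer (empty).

After op 1 (push 7): stack=[7] mem=[0,0,0,0]
After op 2 (STO M3): stack=[empty] mem=[0,0,0,7]
After op 3 (push 4): stack=[4] mem=[0,0,0,7]
After op 4 (RCL M3): stack=[4,7] mem=[0,0,0,7]
After op 5 (STO M2): stack=[4] mem=[0,0,7,7]
After op 6 (RCL M3): stack=[4,7] mem=[0,0,7,7]
After op 7 (pop): stack=[4] mem=[0,0,7,7]
After op 8 (push 9): stack=[4,9] mem=[0,0,7,7]
After op 9 (-): stack=[-5] mem=[0,0,7,7]
After op 10 (STO M1): stack=[empty] mem=[0,-5,7,7]
After op 11 (RCL M1): stack=[-5] mem=[0,-5,7,7]
After op 12 (STO M3): stack=[empty] mem=[0,-5,7,-5]
After op 13 (RCL M0): stack=[0] mem=[0,-5,7,-5]
After op 14 (push 4): stack=[0,4] mem=[0,-5,7,-5]
After op 15 (push 7): stack=[0,4,7] mem=[0,-5,7,-5]
After op 16 (pop): stack=[0,4] mem=[0,-5,7,-5]

Answer: [0, 4]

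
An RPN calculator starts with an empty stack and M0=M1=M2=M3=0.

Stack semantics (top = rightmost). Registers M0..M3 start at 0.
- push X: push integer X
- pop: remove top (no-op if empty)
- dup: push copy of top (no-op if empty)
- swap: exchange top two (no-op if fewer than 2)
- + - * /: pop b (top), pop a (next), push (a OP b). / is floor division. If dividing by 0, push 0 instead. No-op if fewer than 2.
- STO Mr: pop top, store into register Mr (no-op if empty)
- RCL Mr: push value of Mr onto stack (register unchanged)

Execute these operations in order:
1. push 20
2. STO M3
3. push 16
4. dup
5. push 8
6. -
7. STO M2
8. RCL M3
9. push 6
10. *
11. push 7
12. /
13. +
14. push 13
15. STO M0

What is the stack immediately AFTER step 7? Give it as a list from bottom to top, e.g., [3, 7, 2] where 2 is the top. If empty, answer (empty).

After op 1 (push 20): stack=[20] mem=[0,0,0,0]
After op 2 (STO M3): stack=[empty] mem=[0,0,0,20]
After op 3 (push 16): stack=[16] mem=[0,0,0,20]
After op 4 (dup): stack=[16,16] mem=[0,0,0,20]
After op 5 (push 8): stack=[16,16,8] mem=[0,0,0,20]
After op 6 (-): stack=[16,8] mem=[0,0,0,20]
After op 7 (STO M2): stack=[16] mem=[0,0,8,20]

[16]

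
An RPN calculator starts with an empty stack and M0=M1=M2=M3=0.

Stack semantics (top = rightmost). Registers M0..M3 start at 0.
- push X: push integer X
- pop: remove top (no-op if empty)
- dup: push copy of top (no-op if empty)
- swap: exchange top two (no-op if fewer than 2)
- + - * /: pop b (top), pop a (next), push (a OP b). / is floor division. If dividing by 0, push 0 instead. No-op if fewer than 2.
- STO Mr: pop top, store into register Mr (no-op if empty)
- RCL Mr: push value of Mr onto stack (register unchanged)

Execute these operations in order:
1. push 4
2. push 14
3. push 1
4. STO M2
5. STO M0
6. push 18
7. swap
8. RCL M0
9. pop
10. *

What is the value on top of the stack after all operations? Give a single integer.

Answer: 72

Derivation:
After op 1 (push 4): stack=[4] mem=[0,0,0,0]
After op 2 (push 14): stack=[4,14] mem=[0,0,0,0]
After op 3 (push 1): stack=[4,14,1] mem=[0,0,0,0]
After op 4 (STO M2): stack=[4,14] mem=[0,0,1,0]
After op 5 (STO M0): stack=[4] mem=[14,0,1,0]
After op 6 (push 18): stack=[4,18] mem=[14,0,1,0]
After op 7 (swap): stack=[18,4] mem=[14,0,1,0]
After op 8 (RCL M0): stack=[18,4,14] mem=[14,0,1,0]
After op 9 (pop): stack=[18,4] mem=[14,0,1,0]
After op 10 (*): stack=[72] mem=[14,0,1,0]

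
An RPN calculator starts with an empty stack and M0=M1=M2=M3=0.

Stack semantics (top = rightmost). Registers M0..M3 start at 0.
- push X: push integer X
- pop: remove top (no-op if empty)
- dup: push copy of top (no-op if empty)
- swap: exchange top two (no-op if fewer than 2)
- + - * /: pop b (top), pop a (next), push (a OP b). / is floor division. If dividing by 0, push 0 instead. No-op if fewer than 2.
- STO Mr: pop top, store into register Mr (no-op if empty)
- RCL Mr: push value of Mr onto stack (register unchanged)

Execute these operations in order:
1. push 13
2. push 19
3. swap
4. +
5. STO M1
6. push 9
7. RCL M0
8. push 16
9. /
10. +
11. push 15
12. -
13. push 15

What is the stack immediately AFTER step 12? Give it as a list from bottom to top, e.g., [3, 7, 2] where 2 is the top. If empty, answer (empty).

After op 1 (push 13): stack=[13] mem=[0,0,0,0]
After op 2 (push 19): stack=[13,19] mem=[0,0,0,0]
After op 3 (swap): stack=[19,13] mem=[0,0,0,0]
After op 4 (+): stack=[32] mem=[0,0,0,0]
After op 5 (STO M1): stack=[empty] mem=[0,32,0,0]
After op 6 (push 9): stack=[9] mem=[0,32,0,0]
After op 7 (RCL M0): stack=[9,0] mem=[0,32,0,0]
After op 8 (push 16): stack=[9,0,16] mem=[0,32,0,0]
After op 9 (/): stack=[9,0] mem=[0,32,0,0]
After op 10 (+): stack=[9] mem=[0,32,0,0]
After op 11 (push 15): stack=[9,15] mem=[0,32,0,0]
After op 12 (-): stack=[-6] mem=[0,32,0,0]

[-6]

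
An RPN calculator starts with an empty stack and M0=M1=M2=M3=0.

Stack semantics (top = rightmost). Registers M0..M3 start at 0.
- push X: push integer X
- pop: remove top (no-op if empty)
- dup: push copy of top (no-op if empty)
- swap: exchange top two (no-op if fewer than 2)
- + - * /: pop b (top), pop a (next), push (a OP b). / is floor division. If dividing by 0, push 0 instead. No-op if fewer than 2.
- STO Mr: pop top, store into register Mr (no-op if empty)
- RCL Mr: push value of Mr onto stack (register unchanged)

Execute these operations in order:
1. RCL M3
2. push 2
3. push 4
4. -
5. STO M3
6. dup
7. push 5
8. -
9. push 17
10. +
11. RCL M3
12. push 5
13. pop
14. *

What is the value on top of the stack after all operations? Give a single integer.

After op 1 (RCL M3): stack=[0] mem=[0,0,0,0]
After op 2 (push 2): stack=[0,2] mem=[0,0,0,0]
After op 3 (push 4): stack=[0,2,4] mem=[0,0,0,0]
After op 4 (-): stack=[0,-2] mem=[0,0,0,0]
After op 5 (STO M3): stack=[0] mem=[0,0,0,-2]
After op 6 (dup): stack=[0,0] mem=[0,0,0,-2]
After op 7 (push 5): stack=[0,0,5] mem=[0,0,0,-2]
After op 8 (-): stack=[0,-5] mem=[0,0,0,-2]
After op 9 (push 17): stack=[0,-5,17] mem=[0,0,0,-2]
After op 10 (+): stack=[0,12] mem=[0,0,0,-2]
After op 11 (RCL M3): stack=[0,12,-2] mem=[0,0,0,-2]
After op 12 (push 5): stack=[0,12,-2,5] mem=[0,0,0,-2]
After op 13 (pop): stack=[0,12,-2] mem=[0,0,0,-2]
After op 14 (*): stack=[0,-24] mem=[0,0,0,-2]

Answer: -24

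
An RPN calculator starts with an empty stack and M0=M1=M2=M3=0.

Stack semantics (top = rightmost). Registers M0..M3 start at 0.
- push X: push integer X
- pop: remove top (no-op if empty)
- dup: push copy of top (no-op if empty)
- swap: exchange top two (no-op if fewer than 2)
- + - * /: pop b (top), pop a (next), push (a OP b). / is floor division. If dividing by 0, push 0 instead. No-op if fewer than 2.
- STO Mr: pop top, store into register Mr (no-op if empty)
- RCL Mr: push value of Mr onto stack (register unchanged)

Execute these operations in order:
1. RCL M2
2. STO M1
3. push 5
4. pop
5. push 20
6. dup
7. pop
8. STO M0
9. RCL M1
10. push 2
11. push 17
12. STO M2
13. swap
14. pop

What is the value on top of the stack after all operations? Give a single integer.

After op 1 (RCL M2): stack=[0] mem=[0,0,0,0]
After op 2 (STO M1): stack=[empty] mem=[0,0,0,0]
After op 3 (push 5): stack=[5] mem=[0,0,0,0]
After op 4 (pop): stack=[empty] mem=[0,0,0,0]
After op 5 (push 20): stack=[20] mem=[0,0,0,0]
After op 6 (dup): stack=[20,20] mem=[0,0,0,0]
After op 7 (pop): stack=[20] mem=[0,0,0,0]
After op 8 (STO M0): stack=[empty] mem=[20,0,0,0]
After op 9 (RCL M1): stack=[0] mem=[20,0,0,0]
After op 10 (push 2): stack=[0,2] mem=[20,0,0,0]
After op 11 (push 17): stack=[0,2,17] mem=[20,0,0,0]
After op 12 (STO M2): stack=[0,2] mem=[20,0,17,0]
After op 13 (swap): stack=[2,0] mem=[20,0,17,0]
After op 14 (pop): stack=[2] mem=[20,0,17,0]

Answer: 2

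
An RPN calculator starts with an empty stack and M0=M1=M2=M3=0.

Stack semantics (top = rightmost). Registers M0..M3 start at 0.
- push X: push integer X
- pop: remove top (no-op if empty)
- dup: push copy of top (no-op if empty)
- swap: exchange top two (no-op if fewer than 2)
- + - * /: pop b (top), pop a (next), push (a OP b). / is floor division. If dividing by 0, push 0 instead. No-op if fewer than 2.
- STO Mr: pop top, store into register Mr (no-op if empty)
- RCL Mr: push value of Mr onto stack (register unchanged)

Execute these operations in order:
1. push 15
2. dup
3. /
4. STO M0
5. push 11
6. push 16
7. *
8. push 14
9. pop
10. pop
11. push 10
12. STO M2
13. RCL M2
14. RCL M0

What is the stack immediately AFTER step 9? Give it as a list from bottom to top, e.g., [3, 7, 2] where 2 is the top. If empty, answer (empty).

After op 1 (push 15): stack=[15] mem=[0,0,0,0]
After op 2 (dup): stack=[15,15] mem=[0,0,0,0]
After op 3 (/): stack=[1] mem=[0,0,0,0]
After op 4 (STO M0): stack=[empty] mem=[1,0,0,0]
After op 5 (push 11): stack=[11] mem=[1,0,0,0]
After op 6 (push 16): stack=[11,16] mem=[1,0,0,0]
After op 7 (*): stack=[176] mem=[1,0,0,0]
After op 8 (push 14): stack=[176,14] mem=[1,0,0,0]
After op 9 (pop): stack=[176] mem=[1,0,0,0]

[176]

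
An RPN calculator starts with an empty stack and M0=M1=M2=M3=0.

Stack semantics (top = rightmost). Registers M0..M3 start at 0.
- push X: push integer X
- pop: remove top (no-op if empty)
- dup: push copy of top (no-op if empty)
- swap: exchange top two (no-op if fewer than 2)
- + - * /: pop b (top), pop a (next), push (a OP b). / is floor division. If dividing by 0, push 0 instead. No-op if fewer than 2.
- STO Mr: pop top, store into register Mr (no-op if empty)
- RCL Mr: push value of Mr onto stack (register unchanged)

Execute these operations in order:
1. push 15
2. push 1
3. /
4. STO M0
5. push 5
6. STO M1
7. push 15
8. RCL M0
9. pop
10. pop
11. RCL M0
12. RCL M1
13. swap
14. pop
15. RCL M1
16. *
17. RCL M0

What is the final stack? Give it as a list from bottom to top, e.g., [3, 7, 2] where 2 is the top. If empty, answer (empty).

After op 1 (push 15): stack=[15] mem=[0,0,0,0]
After op 2 (push 1): stack=[15,1] mem=[0,0,0,0]
After op 3 (/): stack=[15] mem=[0,0,0,0]
After op 4 (STO M0): stack=[empty] mem=[15,0,0,0]
After op 5 (push 5): stack=[5] mem=[15,0,0,0]
After op 6 (STO M1): stack=[empty] mem=[15,5,0,0]
After op 7 (push 15): stack=[15] mem=[15,5,0,0]
After op 8 (RCL M0): stack=[15,15] mem=[15,5,0,0]
After op 9 (pop): stack=[15] mem=[15,5,0,0]
After op 10 (pop): stack=[empty] mem=[15,5,0,0]
After op 11 (RCL M0): stack=[15] mem=[15,5,0,0]
After op 12 (RCL M1): stack=[15,5] mem=[15,5,0,0]
After op 13 (swap): stack=[5,15] mem=[15,5,0,0]
After op 14 (pop): stack=[5] mem=[15,5,0,0]
After op 15 (RCL M1): stack=[5,5] mem=[15,5,0,0]
After op 16 (*): stack=[25] mem=[15,5,0,0]
After op 17 (RCL M0): stack=[25,15] mem=[15,5,0,0]

Answer: [25, 15]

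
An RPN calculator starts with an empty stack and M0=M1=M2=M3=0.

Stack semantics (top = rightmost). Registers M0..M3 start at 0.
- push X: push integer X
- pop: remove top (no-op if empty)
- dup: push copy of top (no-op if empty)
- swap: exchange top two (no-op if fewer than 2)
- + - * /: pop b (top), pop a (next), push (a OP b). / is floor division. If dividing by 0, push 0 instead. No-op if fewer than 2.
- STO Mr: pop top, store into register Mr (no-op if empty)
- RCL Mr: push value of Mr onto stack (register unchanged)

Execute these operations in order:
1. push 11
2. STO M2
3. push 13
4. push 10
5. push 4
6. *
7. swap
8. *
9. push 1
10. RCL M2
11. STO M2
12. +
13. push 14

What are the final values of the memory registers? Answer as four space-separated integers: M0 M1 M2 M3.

Answer: 0 0 11 0

Derivation:
After op 1 (push 11): stack=[11] mem=[0,0,0,0]
After op 2 (STO M2): stack=[empty] mem=[0,0,11,0]
After op 3 (push 13): stack=[13] mem=[0,0,11,0]
After op 4 (push 10): stack=[13,10] mem=[0,0,11,0]
After op 5 (push 4): stack=[13,10,4] mem=[0,0,11,0]
After op 6 (*): stack=[13,40] mem=[0,0,11,0]
After op 7 (swap): stack=[40,13] mem=[0,0,11,0]
After op 8 (*): stack=[520] mem=[0,0,11,0]
After op 9 (push 1): stack=[520,1] mem=[0,0,11,0]
After op 10 (RCL M2): stack=[520,1,11] mem=[0,0,11,0]
After op 11 (STO M2): stack=[520,1] mem=[0,0,11,0]
After op 12 (+): stack=[521] mem=[0,0,11,0]
After op 13 (push 14): stack=[521,14] mem=[0,0,11,0]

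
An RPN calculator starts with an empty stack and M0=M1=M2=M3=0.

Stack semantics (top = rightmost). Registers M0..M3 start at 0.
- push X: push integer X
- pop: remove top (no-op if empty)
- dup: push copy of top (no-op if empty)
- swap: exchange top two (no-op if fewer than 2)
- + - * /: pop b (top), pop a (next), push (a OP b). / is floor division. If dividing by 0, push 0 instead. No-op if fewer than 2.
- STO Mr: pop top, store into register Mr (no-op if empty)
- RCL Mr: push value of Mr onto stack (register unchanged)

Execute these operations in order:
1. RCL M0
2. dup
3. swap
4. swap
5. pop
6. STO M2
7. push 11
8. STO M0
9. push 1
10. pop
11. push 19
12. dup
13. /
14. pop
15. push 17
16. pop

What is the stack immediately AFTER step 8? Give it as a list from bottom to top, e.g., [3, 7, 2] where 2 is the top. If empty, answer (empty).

After op 1 (RCL M0): stack=[0] mem=[0,0,0,0]
After op 2 (dup): stack=[0,0] mem=[0,0,0,0]
After op 3 (swap): stack=[0,0] mem=[0,0,0,0]
After op 4 (swap): stack=[0,0] mem=[0,0,0,0]
After op 5 (pop): stack=[0] mem=[0,0,0,0]
After op 6 (STO M2): stack=[empty] mem=[0,0,0,0]
After op 7 (push 11): stack=[11] mem=[0,0,0,0]
After op 8 (STO M0): stack=[empty] mem=[11,0,0,0]

(empty)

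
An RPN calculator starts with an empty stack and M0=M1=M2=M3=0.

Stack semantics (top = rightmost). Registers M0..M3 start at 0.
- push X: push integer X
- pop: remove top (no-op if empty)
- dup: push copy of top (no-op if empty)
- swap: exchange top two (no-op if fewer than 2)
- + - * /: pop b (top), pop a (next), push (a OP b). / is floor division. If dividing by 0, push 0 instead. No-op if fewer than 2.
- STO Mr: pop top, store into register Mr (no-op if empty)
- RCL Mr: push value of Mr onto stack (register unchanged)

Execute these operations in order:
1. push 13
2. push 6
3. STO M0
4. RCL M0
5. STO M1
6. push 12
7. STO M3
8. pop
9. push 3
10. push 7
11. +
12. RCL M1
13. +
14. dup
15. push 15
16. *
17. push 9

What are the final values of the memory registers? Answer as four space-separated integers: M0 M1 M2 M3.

Answer: 6 6 0 12

Derivation:
After op 1 (push 13): stack=[13] mem=[0,0,0,0]
After op 2 (push 6): stack=[13,6] mem=[0,0,0,0]
After op 3 (STO M0): stack=[13] mem=[6,0,0,0]
After op 4 (RCL M0): stack=[13,6] mem=[6,0,0,0]
After op 5 (STO M1): stack=[13] mem=[6,6,0,0]
After op 6 (push 12): stack=[13,12] mem=[6,6,0,0]
After op 7 (STO M3): stack=[13] mem=[6,6,0,12]
After op 8 (pop): stack=[empty] mem=[6,6,0,12]
After op 9 (push 3): stack=[3] mem=[6,6,0,12]
After op 10 (push 7): stack=[3,7] mem=[6,6,0,12]
After op 11 (+): stack=[10] mem=[6,6,0,12]
After op 12 (RCL M1): stack=[10,6] mem=[6,6,0,12]
After op 13 (+): stack=[16] mem=[6,6,0,12]
After op 14 (dup): stack=[16,16] mem=[6,6,0,12]
After op 15 (push 15): stack=[16,16,15] mem=[6,6,0,12]
After op 16 (*): stack=[16,240] mem=[6,6,0,12]
After op 17 (push 9): stack=[16,240,9] mem=[6,6,0,12]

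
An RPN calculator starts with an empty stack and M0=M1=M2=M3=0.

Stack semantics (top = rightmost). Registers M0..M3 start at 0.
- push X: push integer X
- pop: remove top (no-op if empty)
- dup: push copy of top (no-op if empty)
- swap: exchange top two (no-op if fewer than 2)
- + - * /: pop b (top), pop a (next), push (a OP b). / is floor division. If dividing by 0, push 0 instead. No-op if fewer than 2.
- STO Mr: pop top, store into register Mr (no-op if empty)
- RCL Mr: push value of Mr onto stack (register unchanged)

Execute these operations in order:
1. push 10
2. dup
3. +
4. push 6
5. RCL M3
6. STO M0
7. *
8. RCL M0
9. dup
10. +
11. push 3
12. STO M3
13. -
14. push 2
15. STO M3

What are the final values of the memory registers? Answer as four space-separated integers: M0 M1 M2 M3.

After op 1 (push 10): stack=[10] mem=[0,0,0,0]
After op 2 (dup): stack=[10,10] mem=[0,0,0,0]
After op 3 (+): stack=[20] mem=[0,0,0,0]
After op 4 (push 6): stack=[20,6] mem=[0,0,0,0]
After op 5 (RCL M3): stack=[20,6,0] mem=[0,0,0,0]
After op 6 (STO M0): stack=[20,6] mem=[0,0,0,0]
After op 7 (*): stack=[120] mem=[0,0,0,0]
After op 8 (RCL M0): stack=[120,0] mem=[0,0,0,0]
After op 9 (dup): stack=[120,0,0] mem=[0,0,0,0]
After op 10 (+): stack=[120,0] mem=[0,0,0,0]
After op 11 (push 3): stack=[120,0,3] mem=[0,0,0,0]
After op 12 (STO M3): stack=[120,0] mem=[0,0,0,3]
After op 13 (-): stack=[120] mem=[0,0,0,3]
After op 14 (push 2): stack=[120,2] mem=[0,0,0,3]
After op 15 (STO M3): stack=[120] mem=[0,0,0,2]

Answer: 0 0 0 2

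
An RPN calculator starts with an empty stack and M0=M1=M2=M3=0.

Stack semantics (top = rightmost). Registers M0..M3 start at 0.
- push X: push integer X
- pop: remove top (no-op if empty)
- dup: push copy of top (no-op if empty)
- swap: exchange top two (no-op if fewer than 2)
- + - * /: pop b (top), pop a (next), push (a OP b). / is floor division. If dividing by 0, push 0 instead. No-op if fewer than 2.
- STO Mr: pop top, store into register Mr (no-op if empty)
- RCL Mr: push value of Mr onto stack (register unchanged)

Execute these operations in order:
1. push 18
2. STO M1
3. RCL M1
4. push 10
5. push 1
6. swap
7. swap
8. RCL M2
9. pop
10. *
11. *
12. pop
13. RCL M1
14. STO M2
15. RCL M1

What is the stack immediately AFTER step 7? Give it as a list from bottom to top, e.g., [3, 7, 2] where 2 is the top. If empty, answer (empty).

After op 1 (push 18): stack=[18] mem=[0,0,0,0]
After op 2 (STO M1): stack=[empty] mem=[0,18,0,0]
After op 3 (RCL M1): stack=[18] mem=[0,18,0,0]
After op 4 (push 10): stack=[18,10] mem=[0,18,0,0]
After op 5 (push 1): stack=[18,10,1] mem=[0,18,0,0]
After op 6 (swap): stack=[18,1,10] mem=[0,18,0,0]
After op 7 (swap): stack=[18,10,1] mem=[0,18,0,0]

[18, 10, 1]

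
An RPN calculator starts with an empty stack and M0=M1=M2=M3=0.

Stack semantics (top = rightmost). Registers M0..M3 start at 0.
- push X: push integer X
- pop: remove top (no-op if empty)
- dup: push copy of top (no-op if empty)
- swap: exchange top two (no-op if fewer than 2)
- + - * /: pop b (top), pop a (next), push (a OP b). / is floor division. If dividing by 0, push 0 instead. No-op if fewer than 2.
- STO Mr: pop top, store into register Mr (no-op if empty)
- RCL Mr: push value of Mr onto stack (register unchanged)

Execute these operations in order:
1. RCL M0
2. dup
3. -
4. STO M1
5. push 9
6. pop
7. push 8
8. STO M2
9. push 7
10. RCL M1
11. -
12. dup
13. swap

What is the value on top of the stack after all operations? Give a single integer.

After op 1 (RCL M0): stack=[0] mem=[0,0,0,0]
After op 2 (dup): stack=[0,0] mem=[0,0,0,0]
After op 3 (-): stack=[0] mem=[0,0,0,0]
After op 4 (STO M1): stack=[empty] mem=[0,0,0,0]
After op 5 (push 9): stack=[9] mem=[0,0,0,0]
After op 6 (pop): stack=[empty] mem=[0,0,0,0]
After op 7 (push 8): stack=[8] mem=[0,0,0,0]
After op 8 (STO M2): stack=[empty] mem=[0,0,8,0]
After op 9 (push 7): stack=[7] mem=[0,0,8,0]
After op 10 (RCL M1): stack=[7,0] mem=[0,0,8,0]
After op 11 (-): stack=[7] mem=[0,0,8,0]
After op 12 (dup): stack=[7,7] mem=[0,0,8,0]
After op 13 (swap): stack=[7,7] mem=[0,0,8,0]

Answer: 7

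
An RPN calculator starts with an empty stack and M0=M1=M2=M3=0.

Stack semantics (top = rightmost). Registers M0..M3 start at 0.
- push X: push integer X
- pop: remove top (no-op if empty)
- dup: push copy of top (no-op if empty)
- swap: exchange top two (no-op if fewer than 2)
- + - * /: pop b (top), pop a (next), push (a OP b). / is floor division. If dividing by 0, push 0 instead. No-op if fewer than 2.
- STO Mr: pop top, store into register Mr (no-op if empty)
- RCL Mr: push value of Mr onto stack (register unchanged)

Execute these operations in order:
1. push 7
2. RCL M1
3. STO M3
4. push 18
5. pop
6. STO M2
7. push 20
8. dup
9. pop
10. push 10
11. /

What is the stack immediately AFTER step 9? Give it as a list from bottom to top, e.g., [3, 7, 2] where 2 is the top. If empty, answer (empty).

After op 1 (push 7): stack=[7] mem=[0,0,0,0]
After op 2 (RCL M1): stack=[7,0] mem=[0,0,0,0]
After op 3 (STO M3): stack=[7] mem=[0,0,0,0]
After op 4 (push 18): stack=[7,18] mem=[0,0,0,0]
After op 5 (pop): stack=[7] mem=[0,0,0,0]
After op 6 (STO M2): stack=[empty] mem=[0,0,7,0]
After op 7 (push 20): stack=[20] mem=[0,0,7,0]
After op 8 (dup): stack=[20,20] mem=[0,0,7,0]
After op 9 (pop): stack=[20] mem=[0,0,7,0]

[20]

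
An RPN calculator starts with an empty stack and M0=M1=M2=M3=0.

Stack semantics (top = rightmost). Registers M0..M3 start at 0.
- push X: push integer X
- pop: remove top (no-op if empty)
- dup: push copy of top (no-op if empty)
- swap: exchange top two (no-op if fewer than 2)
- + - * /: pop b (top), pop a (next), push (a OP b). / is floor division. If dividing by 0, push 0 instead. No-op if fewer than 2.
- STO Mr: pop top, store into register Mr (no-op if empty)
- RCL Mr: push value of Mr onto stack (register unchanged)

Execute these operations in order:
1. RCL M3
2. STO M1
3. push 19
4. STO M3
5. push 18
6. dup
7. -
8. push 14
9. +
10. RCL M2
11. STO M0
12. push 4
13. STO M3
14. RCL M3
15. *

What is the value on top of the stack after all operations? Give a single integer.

After op 1 (RCL M3): stack=[0] mem=[0,0,0,0]
After op 2 (STO M1): stack=[empty] mem=[0,0,0,0]
After op 3 (push 19): stack=[19] mem=[0,0,0,0]
After op 4 (STO M3): stack=[empty] mem=[0,0,0,19]
After op 5 (push 18): stack=[18] mem=[0,0,0,19]
After op 6 (dup): stack=[18,18] mem=[0,0,0,19]
After op 7 (-): stack=[0] mem=[0,0,0,19]
After op 8 (push 14): stack=[0,14] mem=[0,0,0,19]
After op 9 (+): stack=[14] mem=[0,0,0,19]
After op 10 (RCL M2): stack=[14,0] mem=[0,0,0,19]
After op 11 (STO M0): stack=[14] mem=[0,0,0,19]
After op 12 (push 4): stack=[14,4] mem=[0,0,0,19]
After op 13 (STO M3): stack=[14] mem=[0,0,0,4]
After op 14 (RCL M3): stack=[14,4] mem=[0,0,0,4]
After op 15 (*): stack=[56] mem=[0,0,0,4]

Answer: 56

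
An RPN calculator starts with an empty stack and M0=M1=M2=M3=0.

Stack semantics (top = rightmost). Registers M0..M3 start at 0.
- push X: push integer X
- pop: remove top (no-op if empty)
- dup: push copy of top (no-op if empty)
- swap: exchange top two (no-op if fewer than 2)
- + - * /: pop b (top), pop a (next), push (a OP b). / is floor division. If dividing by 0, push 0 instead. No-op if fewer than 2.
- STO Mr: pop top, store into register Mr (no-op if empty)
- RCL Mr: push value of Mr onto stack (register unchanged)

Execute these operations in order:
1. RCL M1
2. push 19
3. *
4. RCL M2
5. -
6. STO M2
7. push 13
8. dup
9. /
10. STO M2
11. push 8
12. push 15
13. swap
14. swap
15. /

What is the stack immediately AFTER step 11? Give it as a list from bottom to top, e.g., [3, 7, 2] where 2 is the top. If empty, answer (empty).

After op 1 (RCL M1): stack=[0] mem=[0,0,0,0]
After op 2 (push 19): stack=[0,19] mem=[0,0,0,0]
After op 3 (*): stack=[0] mem=[0,0,0,0]
After op 4 (RCL M2): stack=[0,0] mem=[0,0,0,0]
After op 5 (-): stack=[0] mem=[0,0,0,0]
After op 6 (STO M2): stack=[empty] mem=[0,0,0,0]
After op 7 (push 13): stack=[13] mem=[0,0,0,0]
After op 8 (dup): stack=[13,13] mem=[0,0,0,0]
After op 9 (/): stack=[1] mem=[0,0,0,0]
After op 10 (STO M2): stack=[empty] mem=[0,0,1,0]
After op 11 (push 8): stack=[8] mem=[0,0,1,0]

[8]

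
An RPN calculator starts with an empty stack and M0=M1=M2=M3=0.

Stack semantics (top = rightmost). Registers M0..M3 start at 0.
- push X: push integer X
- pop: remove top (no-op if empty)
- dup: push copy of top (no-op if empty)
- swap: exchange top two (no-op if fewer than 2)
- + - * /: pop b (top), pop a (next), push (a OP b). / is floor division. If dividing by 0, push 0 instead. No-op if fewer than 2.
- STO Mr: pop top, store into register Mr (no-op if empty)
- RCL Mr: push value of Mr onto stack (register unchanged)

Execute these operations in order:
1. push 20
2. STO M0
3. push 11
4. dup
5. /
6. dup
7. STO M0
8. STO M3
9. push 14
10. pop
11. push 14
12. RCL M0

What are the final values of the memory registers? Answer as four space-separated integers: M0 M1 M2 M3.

After op 1 (push 20): stack=[20] mem=[0,0,0,0]
After op 2 (STO M0): stack=[empty] mem=[20,0,0,0]
After op 3 (push 11): stack=[11] mem=[20,0,0,0]
After op 4 (dup): stack=[11,11] mem=[20,0,0,0]
After op 5 (/): stack=[1] mem=[20,0,0,0]
After op 6 (dup): stack=[1,1] mem=[20,0,0,0]
After op 7 (STO M0): stack=[1] mem=[1,0,0,0]
After op 8 (STO M3): stack=[empty] mem=[1,0,0,1]
After op 9 (push 14): stack=[14] mem=[1,0,0,1]
After op 10 (pop): stack=[empty] mem=[1,0,0,1]
After op 11 (push 14): stack=[14] mem=[1,0,0,1]
After op 12 (RCL M0): stack=[14,1] mem=[1,0,0,1]

Answer: 1 0 0 1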